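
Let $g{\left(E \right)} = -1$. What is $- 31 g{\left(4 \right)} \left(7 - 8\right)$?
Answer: $-31$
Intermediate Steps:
$- 31 g{\left(4 \right)} \left(7 - 8\right) = \left(-31\right) \left(-1\right) \left(7 - 8\right) = 31 \left(-1\right) = -31$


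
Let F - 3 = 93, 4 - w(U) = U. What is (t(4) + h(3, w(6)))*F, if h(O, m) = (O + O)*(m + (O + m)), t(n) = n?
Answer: -192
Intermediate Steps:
w(U) = 4 - U
F = 96 (F = 3 + 93 = 96)
h(O, m) = 2*O*(O + 2*m) (h(O, m) = (2*O)*(O + 2*m) = 2*O*(O + 2*m))
(t(4) + h(3, w(6)))*F = (4 + 2*3*(3 + 2*(4 - 1*6)))*96 = (4 + 2*3*(3 + 2*(4 - 6)))*96 = (4 + 2*3*(3 + 2*(-2)))*96 = (4 + 2*3*(3 - 4))*96 = (4 + 2*3*(-1))*96 = (4 - 6)*96 = -2*96 = -192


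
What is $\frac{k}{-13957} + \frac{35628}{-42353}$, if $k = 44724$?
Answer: $- \frac{2391455568}{591120821} \approx -4.0456$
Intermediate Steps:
$\frac{k}{-13957} + \frac{35628}{-42353} = \frac{44724}{-13957} + \frac{35628}{-42353} = 44724 \left(- \frac{1}{13957}\right) + 35628 \left(- \frac{1}{42353}\right) = - \frac{44724}{13957} - \frac{35628}{42353} = - \frac{2391455568}{591120821}$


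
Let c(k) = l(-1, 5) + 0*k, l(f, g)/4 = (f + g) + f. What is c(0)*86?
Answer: 1032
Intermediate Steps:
l(f, g) = 4*g + 8*f (l(f, g) = 4*((f + g) + f) = 4*(g + 2*f) = 4*g + 8*f)
c(k) = 12 (c(k) = (4*5 + 8*(-1)) + 0*k = (20 - 8) + 0 = 12 + 0 = 12)
c(0)*86 = 12*86 = 1032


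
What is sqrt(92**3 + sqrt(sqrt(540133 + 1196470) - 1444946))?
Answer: sqrt(778688 + I*sqrt(1444946 - sqrt(1736603))) ≈ 882.43 + 0.681*I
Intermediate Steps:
sqrt(92**3 + sqrt(sqrt(540133 + 1196470) - 1444946)) = sqrt(778688 + sqrt(sqrt(1736603) - 1444946)) = sqrt(778688 + sqrt(-1444946 + sqrt(1736603)))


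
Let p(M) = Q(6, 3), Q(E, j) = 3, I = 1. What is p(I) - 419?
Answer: -416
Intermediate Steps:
p(M) = 3
p(I) - 419 = 3 - 419 = -416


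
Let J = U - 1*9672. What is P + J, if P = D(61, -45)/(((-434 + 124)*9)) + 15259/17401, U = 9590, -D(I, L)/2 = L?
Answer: -43777714/539431 ≈ -81.155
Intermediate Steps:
D(I, L) = -2*L
J = -82 (J = 9590 - 1*9672 = 9590 - 9672 = -82)
P = 455628/539431 (P = (-2*(-45))/(((-434 + 124)*9)) + 15259/17401 = 90/((-310*9)) + 15259*(1/17401) = 90/(-2790) + 15259/17401 = 90*(-1/2790) + 15259/17401 = -1/31 + 15259/17401 = 455628/539431 ≈ 0.84465)
P + J = 455628/539431 - 82 = -43777714/539431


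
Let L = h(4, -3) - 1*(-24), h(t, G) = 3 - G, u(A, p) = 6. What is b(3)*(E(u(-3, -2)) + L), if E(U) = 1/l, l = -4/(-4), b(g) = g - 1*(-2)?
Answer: 155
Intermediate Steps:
b(g) = 2 + g (b(g) = g + 2 = 2 + g)
l = 1 (l = -4*(-¼) = 1)
E(U) = 1 (E(U) = 1/1 = 1)
L = 30 (L = (3 - 1*(-3)) - 1*(-24) = (3 + 3) + 24 = 6 + 24 = 30)
b(3)*(E(u(-3, -2)) + L) = (2 + 3)*(1 + 30) = 5*31 = 155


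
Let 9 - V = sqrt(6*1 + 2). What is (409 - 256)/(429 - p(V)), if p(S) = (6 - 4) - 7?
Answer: 153/434 ≈ 0.35253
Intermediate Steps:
V = 9 - 2*sqrt(2) (V = 9 - sqrt(6*1 + 2) = 9 - sqrt(6 + 2) = 9 - sqrt(8) = 9 - 2*sqrt(2) ≈ 6.1716)
p(S) = -5 (p(S) = 2 - 7 = -5)
(409 - 256)/(429 - p(V)) = (409 - 256)/(429 - 1*(-5)) = 153/(429 + 5) = 153/434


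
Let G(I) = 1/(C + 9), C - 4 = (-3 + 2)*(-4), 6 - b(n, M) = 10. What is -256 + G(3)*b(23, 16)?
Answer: -4356/17 ≈ -256.24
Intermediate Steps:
b(n, M) = -4 (b(n, M) = 6 - 1*10 = 6 - 10 = -4)
C = 8 (C = 4 + (-3 + 2)*(-4) = 4 - 1*(-4) = 4 + 4 = 8)
G(I) = 1/17 (G(I) = 1/(8 + 9) = 1/17)
-256 + G(3)*b(23, 16) = -256 + (1/17)*(-4) = -256 - 4/17 = -4356/17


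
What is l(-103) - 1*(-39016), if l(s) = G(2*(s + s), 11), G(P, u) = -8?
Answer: 39008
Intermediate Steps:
l(s) = -8
l(-103) - 1*(-39016) = -8 - 1*(-39016) = -8 + 39016 = 39008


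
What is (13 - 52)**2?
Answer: 1521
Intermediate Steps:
(13 - 52)**2 = (-39)**2 = 1521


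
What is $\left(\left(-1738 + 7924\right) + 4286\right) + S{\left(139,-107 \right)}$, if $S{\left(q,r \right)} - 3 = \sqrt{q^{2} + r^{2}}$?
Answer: $10475 + \sqrt{30770} \approx 10650.0$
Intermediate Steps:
$S{\left(q,r \right)} = 3 + \sqrt{q^{2} + r^{2}}$
$\left(\left(-1738 + 7924\right) + 4286\right) + S{\left(139,-107 \right)} = \left(\left(-1738 + 7924\right) + 4286\right) + \left(3 + \sqrt{139^{2} + \left(-107\right)^{2}}\right) = \left(6186 + 4286\right) + \left(3 + \sqrt{19321 + 11449}\right) = 10472 + \left(3 + \sqrt{30770}\right) = 10475 + \sqrt{30770}$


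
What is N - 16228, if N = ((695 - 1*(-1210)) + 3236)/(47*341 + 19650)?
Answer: -578961215/35677 ≈ -16228.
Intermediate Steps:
N = 5141/35677 (N = ((695 + 1210) + 3236)/(16027 + 19650) = (1905 + 3236)/35677 = 5141*(1/35677) = 5141/35677 ≈ 0.14410)
N - 16228 = 5141/35677 - 16228 = -578961215/35677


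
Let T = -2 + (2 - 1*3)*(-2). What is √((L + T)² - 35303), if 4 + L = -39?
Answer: I*√33454 ≈ 182.9*I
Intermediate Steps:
L = -43 (L = -4 - 39 = -43)
T = 0 (T = -2 + (2 - 3)*(-2) = -2 - 1*(-2) = -2 + 2 = 0)
√((L + T)² - 35303) = √((-43 + 0)² - 35303) = √((-43)² - 35303) = √(1849 - 35303) = √(-33454) = I*√33454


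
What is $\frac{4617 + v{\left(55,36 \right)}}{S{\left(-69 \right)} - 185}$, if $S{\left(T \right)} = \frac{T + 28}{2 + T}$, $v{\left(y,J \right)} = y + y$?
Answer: $- \frac{10921}{426} \approx -25.636$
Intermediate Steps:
$v{\left(y,J \right)} = 2 y$
$S{\left(T \right)} = \frac{28 + T}{2 + T}$
$\frac{4617 + v{\left(55,36 \right)}}{S{\left(-69 \right)} - 185} = \frac{4617 + 2 \cdot 55}{\frac{28 - 69}{2 - 69} - 185} = \frac{4617 + 110}{\frac{1}{-67} \left(-41\right) - 185} = \frac{4727}{\left(- \frac{1}{67}\right) \left(-41\right) - 185} = \frac{4727}{\frac{41}{67} - 185} = \frac{4727}{- \frac{12354}{67}} = 4727 \left(- \frac{67}{12354}\right) = - \frac{10921}{426}$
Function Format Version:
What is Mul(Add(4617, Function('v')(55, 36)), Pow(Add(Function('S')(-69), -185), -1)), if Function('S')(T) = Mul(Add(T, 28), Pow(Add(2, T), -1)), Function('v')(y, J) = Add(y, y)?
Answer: Rational(-10921, 426) ≈ -25.636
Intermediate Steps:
Function('v')(y, J) = Mul(2, y)
Function('S')(T) = Mul(Pow(Add(2, T), -1), Add(28, T)) (Function('S')(T) = Mul(Add(28, T), Pow(Add(2, T), -1)) = Mul(Pow(Add(2, T), -1), Add(28, T)))
Mul(Add(4617, Function('v')(55, 36)), Pow(Add(Function('S')(-69), -185), -1)) = Mul(Add(4617, Mul(2, 55)), Pow(Add(Mul(Pow(Add(2, -69), -1), Add(28, -69)), -185), -1)) = Mul(Add(4617, 110), Pow(Add(Mul(Pow(-67, -1), -41), -185), -1)) = Mul(4727, Pow(Add(Mul(Rational(-1, 67), -41), -185), -1)) = Mul(4727, Pow(Add(Rational(41, 67), -185), -1)) = Mul(4727, Pow(Rational(-12354, 67), -1)) = Mul(4727, Rational(-67, 12354)) = Rational(-10921, 426)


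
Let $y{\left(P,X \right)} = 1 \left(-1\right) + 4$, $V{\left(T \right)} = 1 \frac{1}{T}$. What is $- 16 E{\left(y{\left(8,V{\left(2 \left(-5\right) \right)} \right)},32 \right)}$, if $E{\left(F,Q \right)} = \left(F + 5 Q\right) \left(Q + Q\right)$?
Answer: $-166912$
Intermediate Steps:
$V{\left(T \right)} = \frac{1}{T}$
$y{\left(P,X \right)} = 3$ ($y{\left(P,X \right)} = -1 + 4 = 3$)
$E{\left(F,Q \right)} = 2 Q \left(F + 5 Q\right)$ ($E{\left(F,Q \right)} = \left(F + 5 Q\right) 2 Q = 2 Q \left(F + 5 Q\right)$)
$- 16 E{\left(y{\left(8,V{\left(2 \left(-5\right) \right)} \right)},32 \right)} = - 16 \cdot 2 \cdot 32 \left(3 + 5 \cdot 32\right) = - 16 \cdot 2 \cdot 32 \left(3 + 160\right) = - 16 \cdot 2 \cdot 32 \cdot 163 = \left(-16\right) 10432 = -166912$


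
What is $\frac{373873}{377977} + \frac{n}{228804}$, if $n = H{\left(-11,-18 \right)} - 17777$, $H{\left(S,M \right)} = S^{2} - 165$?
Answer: $\frac{78807709775}{86482649508} \approx 0.91125$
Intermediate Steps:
$H{\left(S,M \right)} = -165 + S^{2}$ ($H{\left(S,M \right)} = S^{2} - 165 = -165 + S^{2}$)
$n = -17821$ ($n = \left(-165 + \left(-11\right)^{2}\right) - 17777 = \left(-165 + 121\right) - 17777 = -44 - 17777 = -17821$)
$\frac{373873}{377977} + \frac{n}{228804} = \frac{373873}{377977} - \frac{17821}{228804} = \frac{78807709775}{86482649508}$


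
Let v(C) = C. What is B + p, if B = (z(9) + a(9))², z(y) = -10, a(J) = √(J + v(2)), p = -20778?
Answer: -20778 + (10 - √11)² ≈ -20733.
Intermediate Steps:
a(J) = √(2 + J) (a(J) = √(J + 2) = √(2 + J))
B = (-10 + √11)² (B = (-10 + √(2 + 9))² = (-10 + √11)² ≈ 44.667)
B + p = (10 - √11)² - 20778 = -20778 + (10 - √11)²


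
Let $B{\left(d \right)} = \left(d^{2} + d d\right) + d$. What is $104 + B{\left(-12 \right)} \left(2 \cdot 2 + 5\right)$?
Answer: $2588$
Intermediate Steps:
$B{\left(d \right)} = d + 2 d^{2}$ ($B{\left(d \right)} = \left(d^{2} + d^{2}\right) + d = 2 d^{2} + d = d + 2 d^{2}$)
$104 + B{\left(-12 \right)} \left(2 \cdot 2 + 5\right) = 104 + - 12 \left(1 + 2 \left(-12\right)\right) \left(2 \cdot 2 + 5\right) = 104 + - 12 \left(1 - 24\right) \left(4 + 5\right) = 104 + \left(-12\right) \left(-23\right) 9 = 104 + 276 \cdot 9 = 104 + 2484 = 2588$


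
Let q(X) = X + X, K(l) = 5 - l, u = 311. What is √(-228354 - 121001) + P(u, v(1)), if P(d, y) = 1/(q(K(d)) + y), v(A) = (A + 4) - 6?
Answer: -1/613 + I*√349355 ≈ -0.0016313 + 591.06*I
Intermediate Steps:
q(X) = 2*X
v(A) = -2 + A (v(A) = (4 + A) - 6 = -2 + A)
P(d, y) = 1/(10 + y - 2*d) (P(d, y) = 1/(2*(5 - d) + y) = 1/((10 - 2*d) + y) = 1/(10 + y - 2*d))
√(-228354 - 121001) + P(u, v(1)) = √(-228354 - 121001) + 1/(10 + (-2 + 1) - 2*311) = √(-349355) + 1/(10 - 1 - 622) = I*√349355 + 1/(-613) = I*√349355 - 1/613 = -1/613 + I*√349355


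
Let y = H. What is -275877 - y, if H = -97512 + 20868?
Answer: -199233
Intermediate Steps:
H = -76644
y = -76644
-275877 - y = -275877 - 1*(-76644) = -275877 + 76644 = -199233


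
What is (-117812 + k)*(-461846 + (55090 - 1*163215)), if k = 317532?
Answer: -113834608120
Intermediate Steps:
(-117812 + k)*(-461846 + (55090 - 1*163215)) = (-117812 + 317532)*(-461846 + (55090 - 1*163215)) = 199720*(-461846 + (55090 - 163215)) = 199720*(-461846 - 108125) = 199720*(-569971) = -113834608120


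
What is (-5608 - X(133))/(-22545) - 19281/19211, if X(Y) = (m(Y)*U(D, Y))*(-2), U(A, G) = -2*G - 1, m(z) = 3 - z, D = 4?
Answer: -1660582477/433111995 ≈ -3.8341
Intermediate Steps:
U(A, G) = -1 - 2*G
X(Y) = -2*(-1 - 2*Y)*(3 - Y) (X(Y) = ((3 - Y)*(-1 - 2*Y))*(-2) = ((-1 - 2*Y)*(3 - Y))*(-2) = -2*(-1 - 2*Y)*(3 - Y))
(-5608 - X(133))/(-22545) - 19281/19211 = (-5608 - (6 - 4*133**2 + 10*133))/(-22545) - 19281/19211 = (-5608 - (6 - 4*17689 + 1330))*(-1/22545) - 19281*1/19211 = (-5608 - (6 - 70756 + 1330))*(-1/22545) - 19281/19211 = (-5608 - 1*(-69420))*(-1/22545) - 19281/19211 = (-5608 + 69420)*(-1/22545) - 19281/19211 = 63812*(-1/22545) - 19281/19211 = -63812/22545 - 19281/19211 = -1660582477/433111995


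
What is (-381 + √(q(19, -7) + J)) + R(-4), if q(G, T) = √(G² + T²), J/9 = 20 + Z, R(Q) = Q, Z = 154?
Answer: -385 + √(1566 + √410) ≈ -345.17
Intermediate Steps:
J = 1566 (J = 9*(20 + 154) = 9*174 = 1566)
(-381 + √(q(19, -7) + J)) + R(-4) = (-381 + √(√(19² + (-7)²) + 1566)) - 4 = (-381 + √(√(361 + 49) + 1566)) - 4 = (-381 + √(√410 + 1566)) - 4 = (-381 + √(1566 + √410)) - 4 = -385 + √(1566 + √410)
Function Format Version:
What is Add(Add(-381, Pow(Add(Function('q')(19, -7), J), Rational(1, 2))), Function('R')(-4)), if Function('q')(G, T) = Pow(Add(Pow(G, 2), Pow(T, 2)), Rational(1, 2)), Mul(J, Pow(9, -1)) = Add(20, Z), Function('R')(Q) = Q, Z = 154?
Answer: Add(-385, Pow(Add(1566, Pow(410, Rational(1, 2))), Rational(1, 2))) ≈ -345.17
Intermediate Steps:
J = 1566 (J = Mul(9, Add(20, 154)) = Mul(9, 174) = 1566)
Add(Add(-381, Pow(Add(Function('q')(19, -7), J), Rational(1, 2))), Function('R')(-4)) = Add(Add(-381, Pow(Add(Pow(Add(Pow(19, 2), Pow(-7, 2)), Rational(1, 2)), 1566), Rational(1, 2))), -4) = Add(Add(-381, Pow(Add(Pow(Add(361, 49), Rational(1, 2)), 1566), Rational(1, 2))), -4) = Add(Add(-381, Pow(Add(Pow(410, Rational(1, 2)), 1566), Rational(1, 2))), -4) = Add(Add(-381, Pow(Add(1566, Pow(410, Rational(1, 2))), Rational(1, 2))), -4) = Add(-385, Pow(Add(1566, Pow(410, Rational(1, 2))), Rational(1, 2)))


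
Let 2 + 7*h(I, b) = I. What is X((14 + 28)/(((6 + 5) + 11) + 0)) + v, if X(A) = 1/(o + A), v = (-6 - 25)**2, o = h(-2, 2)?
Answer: 99060/103 ≈ 961.75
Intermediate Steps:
h(I, b) = -2/7 + I/7
o = -4/7 (o = -2/7 + (1/7)*(-2) = -2/7 - 2/7 = -4/7 ≈ -0.57143)
v = 961 (v = (-31)**2 = 961)
X(A) = 1/(-4/7 + A)
X((14 + 28)/(((6 + 5) + 11) + 0)) + v = 7/(-4 + 7*((14 + 28)/(((6 + 5) + 11) + 0))) + 961 = 7/(-4 + 7*(42/((11 + 11) + 0))) + 961 = 7/(-4 + 7*(42/(22 + 0))) + 961 = 7/(-4 + 7*(42/22)) + 961 = 7/(-4 + 7*(42*(1/22))) + 961 = 7/(-4 + 7*(21/11)) + 961 = 7/(-4 + 147/11) + 961 = 7/(103/11) + 961 = 7*(11/103) + 961 = 77/103 + 961 = 99060/103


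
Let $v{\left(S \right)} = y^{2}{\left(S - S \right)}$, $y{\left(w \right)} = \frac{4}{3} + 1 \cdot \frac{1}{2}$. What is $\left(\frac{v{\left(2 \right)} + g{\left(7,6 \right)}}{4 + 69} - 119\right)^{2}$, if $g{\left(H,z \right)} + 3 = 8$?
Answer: $\frac{97613129761}{6906384} \approx 14134.0$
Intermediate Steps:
$y{\left(w \right)} = \frac{11}{6}$ ($y{\left(w \right)} = 4 \cdot \frac{1}{3} + 1 \cdot \frac{1}{2} = \frac{4}{3} + \frac{1}{2} = \frac{11}{6}$)
$g{\left(H,z \right)} = 5$ ($g{\left(H,z \right)} = -3 + 8 = 5$)
$v{\left(S \right)} = \frac{121}{36}$ ($v{\left(S \right)} = \left(\frac{11}{6}\right)^{2} = \frac{121}{36}$)
$\left(\frac{v{\left(2 \right)} + g{\left(7,6 \right)}}{4 + 69} - 119\right)^{2} = \left(\frac{\frac{121}{36} + 5}{4 + 69} - 119\right)^{2} = \left(\frac{301}{36 \cdot 73} - 119\right)^{2} = \left(\frac{301}{36} \cdot \frac{1}{73} - 119\right)^{2} = \left(\frac{301}{2628} - 119\right)^{2} = \left(- \frac{312431}{2628}\right)^{2} = \frac{97613129761}{6906384}$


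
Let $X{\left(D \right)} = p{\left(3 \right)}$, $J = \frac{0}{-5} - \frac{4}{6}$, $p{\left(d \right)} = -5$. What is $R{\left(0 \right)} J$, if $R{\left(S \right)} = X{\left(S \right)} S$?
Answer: $0$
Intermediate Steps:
$J = - \frac{2}{3}$ ($J = 0 \left(- \frac{1}{5}\right) - \frac{2}{3} = 0 - \frac{2}{3} = - \frac{2}{3} \approx -0.66667$)
$X{\left(D \right)} = -5$
$R{\left(S \right)} = - 5 S$
$R{\left(0 \right)} J = \left(-5\right) 0 \left(- \frac{2}{3}\right) = 0 \left(- \frac{2}{3}\right) = 0$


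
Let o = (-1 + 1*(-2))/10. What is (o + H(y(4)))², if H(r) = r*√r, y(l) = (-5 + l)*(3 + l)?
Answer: -34291/100 + 21*I*√7/5 ≈ -342.91 + 11.112*I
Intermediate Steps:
o = -3/10 (o = (-1 - 2)*(⅒) = -3*⅒ = -3/10 ≈ -0.30000)
H(r) = r^(3/2)
(o + H(y(4)))² = (-3/10 + (-15 + 4² - 2*4)^(3/2))² = (-3/10 + (-15 + 16 - 8)^(3/2))² = (-3/10 + (-7)^(3/2))² = (-3/10 - 7*I*√7)²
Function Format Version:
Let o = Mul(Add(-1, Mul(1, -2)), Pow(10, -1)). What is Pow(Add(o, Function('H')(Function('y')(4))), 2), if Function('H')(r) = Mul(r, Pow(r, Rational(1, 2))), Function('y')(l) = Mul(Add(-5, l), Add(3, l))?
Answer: Add(Rational(-34291, 100), Mul(Rational(21, 5), I, Pow(7, Rational(1, 2)))) ≈ Add(-342.91, Mul(11.112, I))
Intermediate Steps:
o = Rational(-3, 10) (o = Mul(Add(-1, -2), Rational(1, 10)) = Mul(-3, Rational(1, 10)) = Rational(-3, 10) ≈ -0.30000)
Function('H')(r) = Pow(r, Rational(3, 2))
Pow(Add(o, Function('H')(Function('y')(4))), 2) = Pow(Add(Rational(-3, 10), Pow(Add(-15, Pow(4, 2), Mul(-2, 4)), Rational(3, 2))), 2) = Pow(Add(Rational(-3, 10), Pow(Add(-15, 16, -8), Rational(3, 2))), 2) = Pow(Add(Rational(-3, 10), Pow(-7, Rational(3, 2))), 2) = Pow(Add(Rational(-3, 10), Mul(-7, I, Pow(7, Rational(1, 2)))), 2)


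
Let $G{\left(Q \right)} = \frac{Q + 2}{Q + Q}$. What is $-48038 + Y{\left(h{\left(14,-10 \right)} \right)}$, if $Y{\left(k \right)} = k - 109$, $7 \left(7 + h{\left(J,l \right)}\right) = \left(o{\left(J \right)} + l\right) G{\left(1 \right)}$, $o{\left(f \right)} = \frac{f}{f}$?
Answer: $- \frac{674183}{14} \approx -48156.0$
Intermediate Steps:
$o{\left(f \right)} = 1$
$G{\left(Q \right)} = \frac{2 + Q}{2 Q}$
$h{\left(J,l \right)} = - \frac{95}{14} + \frac{3 l}{14}$ ($h{\left(J,l \right)} = -7 + \frac{\left(1 + l\right) \frac{2 + 1}{2 \cdot 1}}{7} = -7 + \frac{\left(1 + l\right) \frac{1}{2} \cdot 1 \cdot 3}{7} = -7 + \frac{\left(1 + l\right) \frac{3}{2}}{7} = -7 + \frac{\frac{3}{2} + \frac{3 l}{2}}{7} = -7 + \left(\frac{3}{14} + \frac{3 l}{14}\right) = - \frac{95}{14} + \frac{3 l}{14}$)
$Y{\left(k \right)} = -109 + k$
$-48038 + Y{\left(h{\left(14,-10 \right)} \right)} = -48038 + \left(-109 + \left(- \frac{95}{14} + \frac{3}{14} \left(-10\right)\right)\right) = -48038 - \frac{1651}{14} = - \frac{674183}{14}$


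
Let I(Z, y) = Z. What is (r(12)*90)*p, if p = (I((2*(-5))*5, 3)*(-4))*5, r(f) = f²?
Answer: 12960000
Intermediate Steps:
p = 1000 (p = (((2*(-5))*5)*(-4))*5 = (-10*5*(-4))*5 = -50*(-4)*5 = 200*5 = 1000)
(r(12)*90)*p = (12²*90)*1000 = (144*90)*1000 = 12960*1000 = 12960000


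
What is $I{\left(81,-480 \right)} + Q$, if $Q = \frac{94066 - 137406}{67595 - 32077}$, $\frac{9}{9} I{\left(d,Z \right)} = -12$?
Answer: $- \frac{234778}{17759} \approx -13.22$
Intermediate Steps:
$I{\left(d,Z \right)} = -12$
$Q = - \frac{21670}{17759}$ ($Q = - \frac{43340}{35518} = \left(-43340\right) \frac{1}{35518} = - \frac{21670}{17759} \approx -1.2202$)
$I{\left(81,-480 \right)} + Q = -12 - \frac{21670}{17759} = - \frac{234778}{17759}$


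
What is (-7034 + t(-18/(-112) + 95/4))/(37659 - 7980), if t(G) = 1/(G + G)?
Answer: -9418498/39740181 ≈ -0.23700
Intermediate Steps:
t(G) = 1/(2*G)
(-7034 + t(-18/(-112) + 95/4))/(37659 - 7980) = (-7034 + 1/(2*(-18/(-112) + 95/4)))/(37659 - 7980) = (-7034 + 1/(2*(-18*(-1/112) + 95*(¼))))/29679 = (-7034 + 1/(2*(9/56 + 95/4)))*(1/29679) = (-7034 + 1/(2*(1339/56)))*(1/29679) = (-7034 + (½)*(56/1339))*(1/29679) = (-7034 + 28/1339)*(1/29679) = -9418498/1339*1/29679 = -9418498/39740181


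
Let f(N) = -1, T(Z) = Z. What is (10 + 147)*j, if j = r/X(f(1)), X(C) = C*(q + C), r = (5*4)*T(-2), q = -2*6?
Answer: -6280/13 ≈ -483.08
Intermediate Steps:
q = -12
r = -40 (r = (5*4)*(-2) = 20*(-2) = -40)
X(C) = C*(-12 + C)
j = -40/13 (j = -40*(-1/(-12 - 1)) = -40/((-1*(-13))) = -40/13 ≈ -3.0769)
(10 + 147)*j = (10 + 147)*(-40/13) = 157*(-40/13) = -6280/13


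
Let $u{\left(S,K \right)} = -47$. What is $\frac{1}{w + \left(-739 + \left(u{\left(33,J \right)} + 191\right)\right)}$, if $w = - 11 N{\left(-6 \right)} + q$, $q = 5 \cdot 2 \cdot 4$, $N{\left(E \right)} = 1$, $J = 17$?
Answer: $- \frac{1}{566} \approx -0.0017668$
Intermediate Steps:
$q = 40$ ($q = 10 \cdot 4 = 40$)
$w = 29$ ($w = \left(-11\right) 1 + 40 = -11 + 40 = 29$)
$\frac{1}{w + \left(-739 + \left(u{\left(33,J \right)} + 191\right)\right)} = \frac{1}{29 + \left(-739 + \left(-47 + 191\right)\right)} = \frac{1}{29 + \left(-739 + 144\right)} = \frac{1}{29 - 595} = \frac{1}{-566} = - \frac{1}{566}$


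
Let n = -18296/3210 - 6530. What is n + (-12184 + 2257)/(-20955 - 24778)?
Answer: -479713999099/73401465 ≈ -6535.5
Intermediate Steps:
n = -10489798/1605 (n = -18296*1/3210 - 6530 = -9148/1605 - 6530 = -10489798/1605 ≈ -6535.7)
n + (-12184 + 2257)/(-20955 - 24778) = -10489798/1605 + (-12184 + 2257)/(-20955 - 24778) = -10489798/1605 - 9927/(-45733) = -10489798/1605 - 9927*(-1/45733) = -10489798/1605 + 9927/45733 = -479713999099/73401465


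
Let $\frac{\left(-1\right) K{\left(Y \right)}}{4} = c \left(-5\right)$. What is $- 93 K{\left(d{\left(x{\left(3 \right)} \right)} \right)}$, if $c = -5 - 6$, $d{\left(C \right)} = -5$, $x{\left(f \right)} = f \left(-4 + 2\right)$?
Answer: $20460$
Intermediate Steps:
$x{\left(f \right)} = - 2 f$ ($x{\left(f \right)} = f \left(-2\right) = - 2 f$)
$c = -11$ ($c = -5 - 6 = -11$)
$K{\left(Y \right)} = -220$ ($K{\left(Y \right)} = - 4 \left(\left(-11\right) \left(-5\right)\right) = \left(-4\right) 55 = -220$)
$- 93 K{\left(d{\left(x{\left(3 \right)} \right)} \right)} = \left(-93\right) \left(-220\right) = 20460$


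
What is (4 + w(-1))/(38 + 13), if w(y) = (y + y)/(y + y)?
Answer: 5/51 ≈ 0.098039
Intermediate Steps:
w(y) = 1 (w(y) = (2*y)/((2*y)) = (2*y)*(1/(2*y)) = 1)
(4 + w(-1))/(38 + 13) = (4 + 1)/(38 + 13) = 5/51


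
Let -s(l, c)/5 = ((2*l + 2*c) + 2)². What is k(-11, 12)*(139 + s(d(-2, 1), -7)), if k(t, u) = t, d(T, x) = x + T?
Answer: 9251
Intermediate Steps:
d(T, x) = T + x
s(l, c) = -5*(2 + 2*c + 2*l)² (s(l, c) = -5*((2*l + 2*c) + 2)² = -5*((2*c + 2*l) + 2)² = -5*(2 + 2*c + 2*l)²)
k(-11, 12)*(139 + s(d(-2, 1), -7)) = -11*(139 - 20*(1 - 7 + (-2 + 1))²) = -11*(139 - 20*(1 - 7 - 1)²) = -11*(139 - 20*(-7)²) = -11*(139 - 20*49) = -11*(139 - 980) = -11*(-841) = 9251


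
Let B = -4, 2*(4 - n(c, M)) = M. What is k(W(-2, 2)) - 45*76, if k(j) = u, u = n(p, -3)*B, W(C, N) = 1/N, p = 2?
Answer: -3442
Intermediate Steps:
n(c, M) = 4 - M/2
u = -22 (u = (4 - 1/2*(-3))*(-4) = (4 + 3/2)*(-4) = (11/2)*(-4) = -22)
k(j) = -22
k(W(-2, 2)) - 45*76 = -22 - 45*76 = -22 - 3420 = -3442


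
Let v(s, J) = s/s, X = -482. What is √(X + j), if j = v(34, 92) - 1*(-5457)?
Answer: 4*√311 ≈ 70.541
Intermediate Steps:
v(s, J) = 1
j = 5458 (j = 1 - 1*(-5457) = 1 + 5457 = 5458)
√(X + j) = √(-482 + 5458) = √4976 = 4*√311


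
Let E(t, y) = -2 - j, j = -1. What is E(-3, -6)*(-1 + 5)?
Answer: -4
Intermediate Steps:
E(t, y) = -1 (E(t, y) = -2 - 1*(-1) = -2 + 1 = -1)
E(-3, -6)*(-1 + 5) = -(-1 + 5) = -1*4 = -4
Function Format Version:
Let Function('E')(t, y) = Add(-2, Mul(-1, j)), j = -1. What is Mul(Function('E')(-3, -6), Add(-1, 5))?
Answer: -4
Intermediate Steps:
Function('E')(t, y) = -1 (Function('E')(t, y) = Add(-2, Mul(-1, -1)) = Add(-2, 1) = -1)
Mul(Function('E')(-3, -6), Add(-1, 5)) = Mul(-1, Add(-1, 5)) = Mul(-1, 4) = -4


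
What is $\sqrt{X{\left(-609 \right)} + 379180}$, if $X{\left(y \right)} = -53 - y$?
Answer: $2 \sqrt{94934} \approx 616.23$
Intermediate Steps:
$\sqrt{X{\left(-609 \right)} + 379180} = \sqrt{\left(-53 - -609\right) + 379180} = \sqrt{\left(-53 + 609\right) + 379180} = \sqrt{556 + 379180} = \sqrt{379736} = 2 \sqrt{94934}$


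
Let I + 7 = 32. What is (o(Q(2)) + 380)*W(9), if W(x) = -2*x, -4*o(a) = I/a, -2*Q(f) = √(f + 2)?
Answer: -13905/2 ≈ -6952.5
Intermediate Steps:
I = 25 (I = -7 + 32 = 25)
Q(f) = -√(2 + f)/2 (Q(f) = -√(f + 2)/2 = -√(2 + f)/2)
o(a) = -25/(4*a)
(o(Q(2)) + 380)*W(9) = (-25*(-2/√(2 + 2))/4 + 380)*(-2*9) = (-25*(-1/1)/4 + 380)*(-18) = (-25/(4*((-½*2))) + 380)*(-18) = (-25/4/(-1) + 380)*(-18) = (-25/4*(-1) + 380)*(-18) = (25/4 + 380)*(-18) = (1545/4)*(-18) = -13905/2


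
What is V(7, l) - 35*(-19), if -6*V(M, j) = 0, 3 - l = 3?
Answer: 665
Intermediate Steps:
l = 0 (l = 3 - 1*3 = 3 - 3 = 0)
V(M, j) = 0 (V(M, j) = -⅙*0 = 0)
V(7, l) - 35*(-19) = 0 - 35*(-19) = 0 + 665 = 665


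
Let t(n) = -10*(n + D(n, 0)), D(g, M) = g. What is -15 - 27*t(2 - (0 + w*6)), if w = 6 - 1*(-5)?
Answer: -34575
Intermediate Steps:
w = 11 (w = 6 + 5 = 11)
t(n) = -20*n (t(n) = -10*(n + n) = -20*n)
-15 - 27*t(2 - (0 + w*6)) = -15 - (-540)*(2 - (0 + 11*6)) = -15 - (-540)*(2 - (0 + 66)) = -15 - (-540)*(2 - 1*66) = -15 - (-540)*(2 - 66) = -15 - (-540)*(-64) = -15 - 27*1280 = -15 - 34560 = -34575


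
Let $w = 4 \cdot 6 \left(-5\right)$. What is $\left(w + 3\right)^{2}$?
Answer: $13689$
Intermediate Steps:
$w = -120$ ($w = 24 \left(-5\right) = -120$)
$\left(w + 3\right)^{2} = \left(-120 + 3\right)^{2} = \left(-117\right)^{2} = 13689$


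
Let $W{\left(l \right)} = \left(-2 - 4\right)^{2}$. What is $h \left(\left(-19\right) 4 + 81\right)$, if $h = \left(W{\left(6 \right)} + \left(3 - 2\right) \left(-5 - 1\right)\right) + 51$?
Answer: $405$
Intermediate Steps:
$W{\left(l \right)} = 36$ ($W{\left(l \right)} = \left(-6\right)^{2} = 36$)
$h = 81$ ($h = \left(36 + \left(3 - 2\right) \left(-5 - 1\right)\right) + 51 = \left(36 + 1 \left(-6\right)\right) + 51 = \left(36 - 6\right) + 51 = 30 + 51 = 81$)
$h \left(\left(-19\right) 4 + 81\right) = 81 \left(\left(-19\right) 4 + 81\right) = 81 \left(-76 + 81\right) = 81 \cdot 5 = 405$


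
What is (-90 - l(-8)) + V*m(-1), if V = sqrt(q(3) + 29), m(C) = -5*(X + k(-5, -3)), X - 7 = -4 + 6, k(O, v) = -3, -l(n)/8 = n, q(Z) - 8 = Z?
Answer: -154 - 60*sqrt(10) ≈ -343.74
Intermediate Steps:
q(Z) = 8 + Z
l(n) = -8*n
X = 9 (X = 7 + (-4 + 6) = 7 + 2 = 9)
m(C) = -30 (m(C) = -5*(9 - 3) = -5*6 = -30)
V = 2*sqrt(10) (V = sqrt((8 + 3) + 29) = sqrt(11 + 29) = sqrt(40) = 2*sqrt(10) ≈ 6.3246)
(-90 - l(-8)) + V*m(-1) = (-90 - (-8)*(-8)) + (2*sqrt(10))*(-30) = (-90 - 1*64) - 60*sqrt(10) = (-90 - 64) - 60*sqrt(10) = -154 - 60*sqrt(10)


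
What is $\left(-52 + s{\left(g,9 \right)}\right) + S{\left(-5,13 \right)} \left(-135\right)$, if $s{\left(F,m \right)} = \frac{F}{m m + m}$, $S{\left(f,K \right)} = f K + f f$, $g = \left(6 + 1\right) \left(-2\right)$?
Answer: $\frac{240653}{45} \approx 5347.8$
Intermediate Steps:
$g = -14$ ($g = 7 \left(-2\right) = -14$)
$S{\left(f,K \right)} = f^{2} + K f$ ($S{\left(f,K \right)} = K f + f^{2} = f^{2} + K f$)
$s{\left(F,m \right)} = \frac{F}{m + m^{2}}$ ($s{\left(F,m \right)} = \frac{F}{m^{2} + m} = \frac{F}{m + m^{2}}$)
$\left(-52 + s{\left(g,9 \right)}\right) + S{\left(-5,13 \right)} \left(-135\right) = \left(-52 - \frac{14}{9 \left(1 + 9\right)}\right) + - 5 \left(13 - 5\right) \left(-135\right) = \left(-52 - \frac{14}{9 \cdot 10}\right) + \left(-5\right) 8 \left(-135\right) = \left(-52 - \frac{14}{9} \cdot \frac{1}{10}\right) - -5400 = \left(-52 - \frac{7}{45}\right) + 5400 = - \frac{2347}{45} + 5400 = \frac{240653}{45}$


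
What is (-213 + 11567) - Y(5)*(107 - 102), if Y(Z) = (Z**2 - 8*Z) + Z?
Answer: 11404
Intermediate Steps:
Y(Z) = Z**2 - 7*Z
(-213 + 11567) - Y(5)*(107 - 102) = (-213 + 11567) - 5*(-7 + 5)*(107 - 102) = 11354 - 5*(-2)*5 = 11354 - (-10)*5 = 11354 - 1*(-50) = 11354 + 50 = 11404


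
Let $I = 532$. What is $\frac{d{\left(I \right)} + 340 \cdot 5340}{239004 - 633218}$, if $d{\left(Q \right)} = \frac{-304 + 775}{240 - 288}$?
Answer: $- \frac{29049443}{6307424} \approx -4.6056$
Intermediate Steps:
$d{\left(Q \right)} = - \frac{157}{16}$ ($d{\left(Q \right)} = \frac{471}{-48} = 471 \left(- \frac{1}{48}\right) = - \frac{157}{16}$)
$\frac{d{\left(I \right)} + 340 \cdot 5340}{239004 - 633218} = \frac{- \frac{157}{16} + 340 \cdot 5340}{239004 - 633218} = \frac{- \frac{157}{16} + 1815600}{-394214} = \frac{29049443}{16} \left(- \frac{1}{394214}\right) = - \frac{29049443}{6307424}$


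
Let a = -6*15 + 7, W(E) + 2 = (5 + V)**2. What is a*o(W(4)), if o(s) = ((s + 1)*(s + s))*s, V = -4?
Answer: 0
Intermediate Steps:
W(E) = -1 (W(E) = -2 + (5 - 4)**2 = -2 + 1**2 = -2 + 1 = -1)
o(s) = 2*s**2*(1 + s) (o(s) = ((1 + s)*(2*s))*s = (2*s*(1 + s))*s = 2*s**2*(1 + s))
a = -83 (a = -90 + 7 = -83)
a*o(W(4)) = -166*(-1)**2*(1 - 1) = -166*0 = -83*0 = 0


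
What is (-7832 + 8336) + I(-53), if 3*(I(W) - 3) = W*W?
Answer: 4330/3 ≈ 1443.3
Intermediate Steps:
I(W) = 3 + W²/3 (I(W) = 3 + (W*W)/3 = 3 + W²/3)
(-7832 + 8336) + I(-53) = (-7832 + 8336) + (3 + (⅓)*(-53)²) = 504 + (3 + (⅓)*2809) = 504 + (3 + 2809/3) = 504 + 2818/3 = 4330/3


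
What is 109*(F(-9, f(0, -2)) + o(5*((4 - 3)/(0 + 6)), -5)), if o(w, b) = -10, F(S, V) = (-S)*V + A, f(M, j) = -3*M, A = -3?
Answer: -1417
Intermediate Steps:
F(S, V) = -3 - S*V (F(S, V) = (-S)*V - 3 = -S*V - 3 = -3 - S*V)
109*(F(-9, f(0, -2)) + o(5*((4 - 3)/(0 + 6)), -5)) = 109*((-3 - 1*(-9)*(-3*0)) - 10) = 109*((-3 - 1*(-9)*0) - 10) = 109*((-3 + 0) - 10) = 109*(-3 - 10) = 109*(-13) = -1417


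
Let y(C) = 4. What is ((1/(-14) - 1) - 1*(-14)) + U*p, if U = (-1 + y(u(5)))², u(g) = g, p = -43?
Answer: -5237/14 ≈ -374.07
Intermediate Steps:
U = 9 (U = (-1 + 4)² = 3² = 9)
((1/(-14) - 1) - 1*(-14)) + U*p = ((1/(-14) - 1) - 1*(-14)) + 9*(-43) = ((-1/14 - 1) + 14) - 387 = (-15/14 + 14) - 387 = 181/14 - 387 = -5237/14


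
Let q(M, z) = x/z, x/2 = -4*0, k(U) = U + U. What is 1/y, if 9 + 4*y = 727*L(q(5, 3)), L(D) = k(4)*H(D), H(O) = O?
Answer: -4/9 ≈ -0.44444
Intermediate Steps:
k(U) = 2*U
x = 0 (x = 2*(-4*0) = 2*0 = 0)
q(M, z) = 0 (q(M, z) = 0/z = 0)
L(D) = 8*D (L(D) = (2*4)*D = 8*D)
y = -9/4 (y = -9/4 + (727*(8*0))/4 = -9/4 + (727*0)/4 = -9/4 + (¼)*0 = -9/4 + 0 = -9/4 ≈ -2.2500)
1/y = 1/(-9/4) = -4/9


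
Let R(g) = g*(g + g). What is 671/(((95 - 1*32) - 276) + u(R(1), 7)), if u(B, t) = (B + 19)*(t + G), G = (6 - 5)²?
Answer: -671/45 ≈ -14.911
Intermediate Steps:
G = 1 (G = 1² = 1)
R(g) = 2*g² (R(g) = g*(2*g) = 2*g²)
u(B, t) = (1 + t)*(19 + B) (u(B, t) = (B + 19)*(t + 1) = (19 + B)*(1 + t) = (1 + t)*(19 + B))
671/(((95 - 1*32) - 276) + u(R(1), 7)) = 671/(((95 - 1*32) - 276) + (19 + 2*1² + 19*7 + (2*1²)*7)) = 671/(((95 - 32) - 276) + (19 + 2*1 + 133 + (2*1)*7)) = 671/((63 - 276) + (19 + 2 + 133 + 2*7)) = 671/(-213 + (19 + 2 + 133 + 14)) = 671/(-213 + 168) = 671/(-45) = 671*(-1/45) = -671/45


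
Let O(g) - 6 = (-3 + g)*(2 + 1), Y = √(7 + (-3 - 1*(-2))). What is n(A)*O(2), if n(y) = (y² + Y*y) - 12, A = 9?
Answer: 207 + 27*√6 ≈ 273.14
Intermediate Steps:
Y = √6 (Y = √(7 + (-3 + 2)) = √(7 - 1) = √6 ≈ 2.4495)
n(y) = -12 + y² + y*√6 (n(y) = (y² + √6*y) - 12 = (y² + y*√6) - 12 = -12 + y² + y*√6)
O(g) = -3 + 3*g (O(g) = 6 + (-3 + g)*(2 + 1) = 6 + (-3 + g)*3 = 6 + (-9 + 3*g) = -3 + 3*g)
n(A)*O(2) = (-12 + 9² + 9*√6)*(-3 + 3*2) = (-12 + 81 + 9*√6)*(-3 + 6) = (69 + 9*√6)*3 = 207 + 27*√6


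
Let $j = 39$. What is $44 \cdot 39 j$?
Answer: $66924$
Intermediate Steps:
$44 \cdot 39 j = 44 \cdot 39 \cdot 39 = 1716 \cdot 39 = 66924$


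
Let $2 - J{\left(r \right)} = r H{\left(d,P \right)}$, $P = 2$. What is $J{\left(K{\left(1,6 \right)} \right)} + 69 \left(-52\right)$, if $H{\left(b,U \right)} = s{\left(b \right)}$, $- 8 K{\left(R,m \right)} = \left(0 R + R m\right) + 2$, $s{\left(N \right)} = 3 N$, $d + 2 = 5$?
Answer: $-3577$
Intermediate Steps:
$d = 3$ ($d = -2 + 5 = 3$)
$K{\left(R,m \right)} = - \frac{1}{4} - \frac{R m}{8}$ ($K{\left(R,m \right)} = - \frac{\left(0 R + R m\right) + 2}{8} = - \frac{\left(0 + R m\right) + 2}{8} = - \frac{R m + 2}{8} = - \frac{2 + R m}{8} = - \frac{1}{4} - \frac{R m}{8}$)
$H{\left(b,U \right)} = 3 b$
$J{\left(r \right)} = 2 - 9 r$ ($J{\left(r \right)} = 2 - r 3 \cdot 3 = 2 - r 9 = 2 - 9 r$)
$J{\left(K{\left(1,6 \right)} \right)} + 69 \left(-52\right) = \left(2 - 9 \left(- \frac{1}{4} - \frac{1}{8} \cdot 6\right)\right) + 69 \left(-52\right) = \left(2 - 9 \left(- \frac{1}{4} - \frac{3}{4}\right)\right) - 3588 = \left(2 - -9\right) - 3588 = \left(2 + 9\right) - 3588 = 11 - 3588 = -3577$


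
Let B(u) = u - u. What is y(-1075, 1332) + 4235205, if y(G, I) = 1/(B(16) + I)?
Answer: 5641293061/1332 ≈ 4.2352e+6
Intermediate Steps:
B(u) = 0
y(G, I) = 1/I (y(G, I) = 1/(0 + I) = 1/I)
y(-1075, 1332) + 4235205 = 1/1332 + 4235205 = 5641293061/1332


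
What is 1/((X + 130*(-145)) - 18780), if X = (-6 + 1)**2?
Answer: -1/37605 ≈ -2.6592e-5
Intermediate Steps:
X = 25 (X = (-5)**2 = 25)
1/((X + 130*(-145)) - 18780) = 1/((25 + 130*(-145)) - 18780) = 1/((25 - 18850) - 18780) = 1/(-18825 - 18780) = 1/(-37605) = -1/37605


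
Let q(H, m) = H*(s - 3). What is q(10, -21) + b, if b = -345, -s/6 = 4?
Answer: -615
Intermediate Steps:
s = -24 (s = -6*4 = -24)
q(H, m) = -27*H (q(H, m) = H*(-24 - 3) = H*(-27) = -27*H)
q(10, -21) + b = -27*10 - 345 = -270 - 345 = -615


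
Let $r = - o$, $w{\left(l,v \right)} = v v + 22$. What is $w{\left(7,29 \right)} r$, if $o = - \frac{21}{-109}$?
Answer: $- \frac{18123}{109} \approx -166.27$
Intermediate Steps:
$o = \frac{21}{109}$ ($o = \left(-21\right) \left(- \frac{1}{109}\right) = \frac{21}{109} \approx 0.19266$)
$w{\left(l,v \right)} = 22 + v^{2}$ ($w{\left(l,v \right)} = v^{2} + 22 = 22 + v^{2}$)
$r = - \frac{21}{109}$ ($r = \left(-1\right) \frac{21}{109} = - \frac{21}{109} \approx -0.19266$)
$w{\left(7,29 \right)} r = \left(22 + 29^{2}\right) \left(- \frac{21}{109}\right) = \left(22 + 841\right) \left(- \frac{21}{109}\right) = 863 \left(- \frac{21}{109}\right) = - \frac{18123}{109}$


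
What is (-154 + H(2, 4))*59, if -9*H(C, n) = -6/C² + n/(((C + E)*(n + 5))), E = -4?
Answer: -1470103/162 ≈ -9074.7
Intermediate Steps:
H(C, n) = 2/(3*C²) - n/(9*(-4 + C)*(5 + n)) (H(C, n) = -(-6/C² + n/(((C - 4)*(n + 5))))/9 = -(-6/C² + n/(((-4 + C)*(5 + n))))/9 = -(-6/C² + n*(1/((-4 + C)*(5 + n))))/9 = -(-6/C² + n/((-4 + C)*(5 + n)))/9 = 2/(3*C²) - n/(9*(-4 + C)*(5 + n)))
(-154 + H(2, 4))*59 = (-154 + (⅑)*(-120 - 24*4 + 30*2 - 1*4*2² + 6*2*4)/(2²*(-20 - 4*4 + 5*2 + 2*4)))*59 = (-154 + (⅑)*(¼)*(-120 - 96 + 60 - 1*4*4 + 48)/(-20 - 16 + 10 + 8))*59 = (-154 + (⅑)*(¼)*(-120 - 96 + 60 - 16 + 48)/(-18))*59 = (-154 + (⅑)*(¼)*(-1/18)*(-124))*59 = (-154 + 31/162)*59 = -24917/162*59 = -1470103/162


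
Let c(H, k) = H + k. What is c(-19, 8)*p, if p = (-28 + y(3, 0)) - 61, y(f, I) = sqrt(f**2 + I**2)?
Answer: 946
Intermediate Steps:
y(f, I) = sqrt(I**2 + f**2)
p = -86 (p = (-28 + sqrt(0**2 + 3**2)) - 61 = (-28 + sqrt(0 + 9)) - 61 = (-28 + sqrt(9)) - 61 = (-28 + 3) - 61 = -25 - 61 = -86)
c(-19, 8)*p = (-19 + 8)*(-86) = -11*(-86) = 946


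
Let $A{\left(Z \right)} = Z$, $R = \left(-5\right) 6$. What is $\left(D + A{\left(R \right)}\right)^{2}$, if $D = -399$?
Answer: $184041$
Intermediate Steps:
$R = -30$
$\left(D + A{\left(R \right)}\right)^{2} = \left(-399 - 30\right)^{2} = \left(-429\right)^{2} = 184041$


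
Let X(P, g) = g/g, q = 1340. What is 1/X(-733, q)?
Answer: 1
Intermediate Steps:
X(P, g) = 1
1/X(-733, q) = 1/1 = 1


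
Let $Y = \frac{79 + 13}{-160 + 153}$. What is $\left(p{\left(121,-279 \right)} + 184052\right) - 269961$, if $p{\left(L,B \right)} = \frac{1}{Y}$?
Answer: $- \frac{7903635}{92} \approx -85909.0$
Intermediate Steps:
$Y = - \frac{92}{7}$ ($Y = \frac{92}{-7} = 92 \left(- \frac{1}{7}\right) = - \frac{92}{7} \approx -13.143$)
$p{\left(L,B \right)} = - \frac{7}{92}$ ($p{\left(L,B \right)} = \frac{1}{- \frac{92}{7}} = - \frac{7}{92}$)
$\left(p{\left(121,-279 \right)} + 184052\right) - 269961 = \left(- \frac{7}{92} + 184052\right) - 269961 = \frac{16932777}{92} - 269961 = - \frac{7903635}{92}$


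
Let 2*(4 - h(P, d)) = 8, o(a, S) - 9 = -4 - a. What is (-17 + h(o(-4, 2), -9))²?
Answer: 289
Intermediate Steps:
o(a, S) = 5 - a (o(a, S) = 9 + (-4 - a) = 5 - a)
h(P, d) = 0 (h(P, d) = 4 - ½*8 = 4 - 4 = 0)
(-17 + h(o(-4, 2), -9))² = (-17 + 0)² = (-17)² = 289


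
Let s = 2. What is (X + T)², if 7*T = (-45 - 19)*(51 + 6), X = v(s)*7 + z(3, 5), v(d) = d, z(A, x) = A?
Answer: 12453841/49 ≈ 2.5416e+5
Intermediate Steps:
X = 17 (X = 2*7 + 3 = 14 + 3 = 17)
T = -3648/7 (T = ((-45 - 19)*(51 + 6))/7 = (-64*57)/7 = (⅐)*(-3648) = -3648/7 ≈ -521.14)
(X + T)² = (17 - 3648/7)² = (-3529/7)² = 12453841/49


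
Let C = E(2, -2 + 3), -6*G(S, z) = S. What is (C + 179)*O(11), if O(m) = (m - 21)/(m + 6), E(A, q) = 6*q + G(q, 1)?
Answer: -5545/51 ≈ -108.73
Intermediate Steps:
G(S, z) = -S/6
E(A, q) = 35*q/6 (E(A, q) = 6*q - q/6 = 35*q/6)
C = 35/6 (C = 35*(-2 + 3)/6 = (35/6)*1 = 35/6 ≈ 5.8333)
O(m) = (-21 + m)/(6 + m)
(C + 179)*O(11) = (35/6 + 179)*((-21 + 11)/(6 + 11)) = 1109*(-10/17)/6 = 1109*((1/17)*(-10))/6 = (1109/6)*(-10/17) = -5545/51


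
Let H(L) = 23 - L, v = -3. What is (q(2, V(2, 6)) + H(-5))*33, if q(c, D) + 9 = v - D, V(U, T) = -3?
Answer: 627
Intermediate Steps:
q(c, D) = -12 - D (q(c, D) = -9 + (-3 - D) = -12 - D)
(q(2, V(2, 6)) + H(-5))*33 = ((-12 - 1*(-3)) + (23 - 1*(-5)))*33 = ((-12 + 3) + (23 + 5))*33 = (-9 + 28)*33 = 19*33 = 627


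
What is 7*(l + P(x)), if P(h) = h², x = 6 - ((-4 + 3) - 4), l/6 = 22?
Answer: 1771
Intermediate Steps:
l = 132 (l = 6*22 = 132)
x = 11 (x = 6 - (-1 - 4) = 6 - 1*(-5) = 6 + 5 = 11)
7*(l + P(x)) = 7*(132 + 11²) = 7*(132 + 121) = 7*253 = 1771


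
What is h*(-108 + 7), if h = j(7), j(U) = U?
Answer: -707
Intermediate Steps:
h = 7
h*(-108 + 7) = 7*(-108 + 7) = 7*(-101) = -707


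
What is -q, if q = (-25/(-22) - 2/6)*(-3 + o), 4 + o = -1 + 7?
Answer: 53/66 ≈ 0.80303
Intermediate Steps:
o = 2 (o = -4 + (-1 + 7) = -4 + 6 = 2)
q = -53/66 (q = (-25/(-22) - 2/6)*(-3 + 2) = (-25*(-1/22) - 2*⅙)*(-1) = (25/22 - ⅓)*(-1) = (53/66)*(-1) = -53/66 ≈ -0.80303)
-q = -1*(-53/66) = 53/66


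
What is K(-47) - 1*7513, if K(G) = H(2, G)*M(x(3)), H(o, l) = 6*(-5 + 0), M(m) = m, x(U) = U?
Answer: -7603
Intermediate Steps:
H(o, l) = -30 (H(o, l) = 6*(-5) = -30)
K(G) = -90 (K(G) = -30*3 = -90)
K(-47) - 1*7513 = -90 - 1*7513 = -90 - 7513 = -7603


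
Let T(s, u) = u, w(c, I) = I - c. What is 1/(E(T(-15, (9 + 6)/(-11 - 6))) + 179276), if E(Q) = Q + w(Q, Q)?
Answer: 17/3047677 ≈ 5.5780e-6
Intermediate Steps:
E(Q) = Q (E(Q) = Q + (Q - Q) = Q + 0 = Q)
1/(E(T(-15, (9 + 6)/(-11 - 6))) + 179276) = 1/((9 + 6)/(-11 - 6) + 179276) = 1/(15/(-17) + 179276) = 1/(15*(-1/17) + 179276) = 1/(-15/17 + 179276) = 1/(3047677/17) = 17/3047677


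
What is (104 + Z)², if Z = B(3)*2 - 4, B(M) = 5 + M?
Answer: 13456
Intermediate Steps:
Z = 12 (Z = (5 + 3)*2 - 4 = 8*2 - 4 = 16 - 4 = 12)
(104 + Z)² = (104 + 12)² = 116² = 13456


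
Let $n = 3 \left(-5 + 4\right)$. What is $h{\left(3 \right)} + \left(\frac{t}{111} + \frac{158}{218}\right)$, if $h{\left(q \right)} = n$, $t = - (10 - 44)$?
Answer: $- \frac{23822}{12099} \approx -1.9689$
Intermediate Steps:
$t = 34$ ($t = \left(-1\right) \left(-34\right) = 34$)
$n = -3$ ($n = 3 \left(-1\right) = -3$)
$h{\left(q \right)} = -3$
$h{\left(3 \right)} + \left(\frac{t}{111} + \frac{158}{218}\right) = -3 + \left(\frac{34}{111} + \frac{158}{218}\right) = -3 + \left(34 \cdot \frac{1}{111} + 158 \cdot \frac{1}{218}\right) = -3 + \left(\frac{34}{111} + \frac{79}{109}\right) = -3 + \frac{12475}{12099} = - \frac{23822}{12099}$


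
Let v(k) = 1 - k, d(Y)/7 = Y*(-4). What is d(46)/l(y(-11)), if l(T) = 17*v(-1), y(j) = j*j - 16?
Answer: -644/17 ≈ -37.882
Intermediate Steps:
d(Y) = -28*Y (d(Y) = 7*(Y*(-4)) = 7*(-4*Y) = -28*Y)
y(j) = -16 + j**2 (y(j) = j**2 - 16 = -16 + j**2)
l(T) = 34 (l(T) = 17*(1 - 1*(-1)) = 17*(1 + 1) = 17*2 = 34)
d(46)/l(y(-11)) = -28*46/34 = -1288*1/34 = -644/17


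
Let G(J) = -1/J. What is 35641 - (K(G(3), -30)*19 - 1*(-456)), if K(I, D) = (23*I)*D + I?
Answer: 92464/3 ≈ 30821.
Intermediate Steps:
K(I, D) = I + 23*D*I (K(I, D) = 23*D*I + I = I + 23*D*I)
35641 - (K(G(3), -30)*19 - 1*(-456)) = 35641 - (((-1/3)*(1 + 23*(-30)))*19 - 1*(-456)) = 35641 - (((-1*⅓)*(1 - 690))*19 + 456) = 35641 - (-⅓*(-689)*19 + 456) = 35641 - ((689/3)*19 + 456) = 35641 - (13091/3 + 456) = 35641 - 1*14459/3 = 35641 - 14459/3 = 92464/3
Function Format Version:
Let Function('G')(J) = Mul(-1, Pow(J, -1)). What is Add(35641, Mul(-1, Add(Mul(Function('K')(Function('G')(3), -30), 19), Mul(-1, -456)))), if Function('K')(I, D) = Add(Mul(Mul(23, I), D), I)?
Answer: Rational(92464, 3) ≈ 30821.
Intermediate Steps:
Function('K')(I, D) = Add(I, Mul(23, D, I)) (Function('K')(I, D) = Add(Mul(23, D, I), I) = Add(I, Mul(23, D, I)))
Add(35641, Mul(-1, Add(Mul(Function('K')(Function('G')(3), -30), 19), Mul(-1, -456)))) = Add(35641, Mul(-1, Add(Mul(Mul(Mul(-1, Pow(3, -1)), Add(1, Mul(23, -30))), 19), Mul(-1, -456)))) = Add(35641, Mul(-1, Add(Mul(Mul(Mul(-1, Rational(1, 3)), Add(1, -690)), 19), 456))) = Add(35641, Mul(-1, Add(Mul(Mul(Rational(-1, 3), -689), 19), 456))) = Add(35641, Mul(-1, Add(Mul(Rational(689, 3), 19), 456))) = Add(35641, Mul(-1, Add(Rational(13091, 3), 456))) = Add(35641, Mul(-1, Rational(14459, 3))) = Add(35641, Rational(-14459, 3)) = Rational(92464, 3)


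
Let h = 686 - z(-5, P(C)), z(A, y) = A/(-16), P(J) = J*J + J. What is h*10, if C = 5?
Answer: 54855/8 ≈ 6856.9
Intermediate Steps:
P(J) = J + J² (P(J) = J² + J = J + J²)
z(A, y) = -A/16 (z(A, y) = A*(-1/16) = -A/16)
h = 10971/16 (h = 686 - (-1)*(-5)/16 = 686 - 1*5/16 = 686 - 5/16 = 10971/16 ≈ 685.69)
h*10 = (10971/16)*10 = 54855/8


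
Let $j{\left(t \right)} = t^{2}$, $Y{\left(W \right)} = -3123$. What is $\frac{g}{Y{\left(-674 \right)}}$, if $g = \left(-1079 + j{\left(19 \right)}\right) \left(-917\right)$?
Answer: $- \frac{658406}{3123} \approx -210.82$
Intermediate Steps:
$g = 658406$ ($g = \left(-1079 + 19^{2}\right) \left(-917\right) = \left(-1079 + 361\right) \left(-917\right) = \left(-718\right) \left(-917\right) = 658406$)
$\frac{g}{Y{\left(-674 \right)}} = \frac{658406}{-3123} = 658406 \left(- \frac{1}{3123}\right) = - \frac{658406}{3123}$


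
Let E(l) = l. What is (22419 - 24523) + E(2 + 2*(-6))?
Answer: -2114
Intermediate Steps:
(22419 - 24523) + E(2 + 2*(-6)) = (22419 - 24523) + (2 + 2*(-6)) = -2104 + (2 - 12) = -2104 - 10 = -2114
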